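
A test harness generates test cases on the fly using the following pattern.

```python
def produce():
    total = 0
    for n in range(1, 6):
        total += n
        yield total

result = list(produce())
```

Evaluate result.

Step 1: Generator accumulates running sum:
  n=1: total = 1, yield 1
  n=2: total = 3, yield 3
  n=3: total = 6, yield 6
  n=4: total = 10, yield 10
  n=5: total = 15, yield 15
Therefore result = [1, 3, 6, 10, 15].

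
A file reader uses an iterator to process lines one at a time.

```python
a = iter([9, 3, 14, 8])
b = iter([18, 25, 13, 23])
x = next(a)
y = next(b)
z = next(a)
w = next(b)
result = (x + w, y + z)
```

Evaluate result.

Step 1: a iterates [9, 3, 14, 8], b iterates [18, 25, 13, 23].
Step 2: x = next(a) = 9, y = next(b) = 18.
Step 3: z = next(a) = 3, w = next(b) = 25.
Step 4: result = (9 + 25, 18 + 3) = (34, 21).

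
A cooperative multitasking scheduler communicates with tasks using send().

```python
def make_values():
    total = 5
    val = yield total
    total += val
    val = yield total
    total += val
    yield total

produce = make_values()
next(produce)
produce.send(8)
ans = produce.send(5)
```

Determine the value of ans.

Step 1: next() -> yield total=5.
Step 2: send(8) -> val=8, total = 5+8 = 13, yield 13.
Step 3: send(5) -> val=5, total = 13+5 = 18, yield 18.
Therefore ans = 18.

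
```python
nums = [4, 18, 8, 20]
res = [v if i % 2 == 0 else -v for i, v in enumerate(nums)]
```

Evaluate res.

Step 1: For each (i, v), keep v if i is even, negate if odd:
  i=0 (even): keep 4
  i=1 (odd): negate to -18
  i=2 (even): keep 8
  i=3 (odd): negate to -20
Therefore res = [4, -18, 8, -20].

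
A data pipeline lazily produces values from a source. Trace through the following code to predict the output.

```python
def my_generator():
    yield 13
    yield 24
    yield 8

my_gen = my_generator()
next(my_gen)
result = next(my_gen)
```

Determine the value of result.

Step 1: my_generator() creates a generator.
Step 2: next(my_gen) yields 13 (consumed and discarded).
Step 3: next(my_gen) yields 24, assigned to result.
Therefore result = 24.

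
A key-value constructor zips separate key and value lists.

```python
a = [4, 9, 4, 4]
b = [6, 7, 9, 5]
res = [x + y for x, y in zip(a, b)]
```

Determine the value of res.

Step 1: Add corresponding elements:
  4 + 6 = 10
  9 + 7 = 16
  4 + 9 = 13
  4 + 5 = 9
Therefore res = [10, 16, 13, 9].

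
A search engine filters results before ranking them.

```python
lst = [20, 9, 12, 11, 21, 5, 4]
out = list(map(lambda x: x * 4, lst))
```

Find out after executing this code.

Step 1: Apply lambda x: x * 4 to each element:
  20 -> 80
  9 -> 36
  12 -> 48
  11 -> 44
  21 -> 84
  5 -> 20
  4 -> 16
Therefore out = [80, 36, 48, 44, 84, 20, 16].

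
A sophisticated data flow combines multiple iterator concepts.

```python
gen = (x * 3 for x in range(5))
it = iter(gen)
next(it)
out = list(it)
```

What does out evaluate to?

Step 1: Generator produces [0, 3, 6, 9, 12].
Step 2: next(it) consumes first element (0).
Step 3: list(it) collects remaining: [3, 6, 9, 12].
Therefore out = [3, 6, 9, 12].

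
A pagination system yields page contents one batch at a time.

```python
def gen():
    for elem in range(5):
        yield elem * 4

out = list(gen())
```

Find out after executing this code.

Step 1: For each elem in range(5), yield elem * 4:
  elem=0: yield 0 * 4 = 0
  elem=1: yield 1 * 4 = 4
  elem=2: yield 2 * 4 = 8
  elem=3: yield 3 * 4 = 12
  elem=4: yield 4 * 4 = 16
Therefore out = [0, 4, 8, 12, 16].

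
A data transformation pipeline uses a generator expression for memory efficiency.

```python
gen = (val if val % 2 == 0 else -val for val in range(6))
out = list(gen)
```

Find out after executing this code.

Step 1: For each val in range(6), yield val if even, else -val:
  val=0: even, yield 0
  val=1: odd, yield -1
  val=2: even, yield 2
  val=3: odd, yield -3
  val=4: even, yield 4
  val=5: odd, yield -5
Therefore out = [0, -1, 2, -3, 4, -5].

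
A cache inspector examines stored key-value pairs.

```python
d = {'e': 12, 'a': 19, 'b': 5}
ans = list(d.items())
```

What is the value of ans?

Step 1: d.items() returns (key, value) pairs in insertion order.
Therefore ans = [('e', 12), ('a', 19), ('b', 5)].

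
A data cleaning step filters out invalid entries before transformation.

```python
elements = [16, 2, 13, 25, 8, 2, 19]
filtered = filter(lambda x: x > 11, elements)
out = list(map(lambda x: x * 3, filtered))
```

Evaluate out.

Step 1: Filter elements for elements > 11:
  16: kept
  2: removed
  13: kept
  25: kept
  8: removed
  2: removed
  19: kept
Step 2: Map x * 3 on filtered [16, 13, 25, 19]:
  16 -> 48
  13 -> 39
  25 -> 75
  19 -> 57
Therefore out = [48, 39, 75, 57].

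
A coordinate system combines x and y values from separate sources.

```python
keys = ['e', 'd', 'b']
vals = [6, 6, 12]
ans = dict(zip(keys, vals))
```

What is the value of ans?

Step 1: zip pairs keys with values:
  'e' -> 6
  'd' -> 6
  'b' -> 12
Therefore ans = {'e': 6, 'd': 6, 'b': 12}.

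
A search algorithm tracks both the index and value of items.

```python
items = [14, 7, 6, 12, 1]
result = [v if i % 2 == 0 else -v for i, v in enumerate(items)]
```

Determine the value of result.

Step 1: For each (i, v), keep v if i is even, negate if odd:
  i=0 (even): keep 14
  i=1 (odd): negate to -7
  i=2 (even): keep 6
  i=3 (odd): negate to -12
  i=4 (even): keep 1
Therefore result = [14, -7, 6, -12, 1].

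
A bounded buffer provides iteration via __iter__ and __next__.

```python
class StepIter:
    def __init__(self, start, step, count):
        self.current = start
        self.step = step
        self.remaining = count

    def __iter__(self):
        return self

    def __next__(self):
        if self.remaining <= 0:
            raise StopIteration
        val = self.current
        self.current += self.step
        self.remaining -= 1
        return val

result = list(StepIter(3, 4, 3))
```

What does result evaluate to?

Step 1: StepIter starts at 3, increments by 4, for 3 steps:
  Yield 3, then current += 4
  Yield 7, then current += 4
  Yield 11, then current += 4
Therefore result = [3, 7, 11].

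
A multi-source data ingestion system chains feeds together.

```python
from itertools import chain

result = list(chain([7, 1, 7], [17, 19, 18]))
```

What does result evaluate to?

Step 1: chain() concatenates iterables: [7, 1, 7] + [17, 19, 18].
Therefore result = [7, 1, 7, 17, 19, 18].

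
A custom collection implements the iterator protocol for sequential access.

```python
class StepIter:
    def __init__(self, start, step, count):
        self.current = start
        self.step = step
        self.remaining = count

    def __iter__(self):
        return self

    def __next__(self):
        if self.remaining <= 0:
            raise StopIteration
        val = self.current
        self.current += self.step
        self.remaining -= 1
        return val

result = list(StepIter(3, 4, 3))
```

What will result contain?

Step 1: StepIter starts at 3, increments by 4, for 3 steps:
  Yield 3, then current += 4
  Yield 7, then current += 4
  Yield 11, then current += 4
Therefore result = [3, 7, 11].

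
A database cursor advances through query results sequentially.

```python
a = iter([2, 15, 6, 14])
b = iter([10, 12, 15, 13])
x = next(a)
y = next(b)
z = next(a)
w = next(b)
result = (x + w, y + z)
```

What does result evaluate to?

Step 1: a iterates [2, 15, 6, 14], b iterates [10, 12, 15, 13].
Step 2: x = next(a) = 2, y = next(b) = 10.
Step 3: z = next(a) = 15, w = next(b) = 12.
Step 4: result = (2 + 12, 10 + 15) = (14, 25).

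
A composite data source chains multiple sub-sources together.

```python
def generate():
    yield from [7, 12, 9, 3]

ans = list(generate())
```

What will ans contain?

Step 1: yield from delegates to the iterable, yielding each element.
Step 2: Collected values: [7, 12, 9, 3].
Therefore ans = [7, 12, 9, 3].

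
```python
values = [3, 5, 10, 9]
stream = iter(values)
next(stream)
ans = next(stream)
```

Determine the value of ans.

Step 1: Create iterator over [3, 5, 10, 9].
Step 2: next() consumes 3.
Step 3: next() returns 5.
Therefore ans = 5.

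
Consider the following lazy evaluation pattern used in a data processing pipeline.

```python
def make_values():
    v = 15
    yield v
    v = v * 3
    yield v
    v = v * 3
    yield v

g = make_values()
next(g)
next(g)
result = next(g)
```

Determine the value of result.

Step 1: Trace through generator execution:
  Yield 1: v starts at 15, yield 15
  Yield 2: v = 15 * 3 = 45, yield 45
  Yield 3: v = 45 * 3 = 135, yield 135
Step 2: First next() gets 15, second next() gets the second value, third next() yields 135.
Therefore result = 135.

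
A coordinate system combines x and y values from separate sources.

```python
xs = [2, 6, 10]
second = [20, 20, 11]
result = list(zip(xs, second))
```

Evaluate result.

Step 1: zip pairs elements at same index:
  Index 0: (2, 20)
  Index 1: (6, 20)
  Index 2: (10, 11)
Therefore result = [(2, 20), (6, 20), (10, 11)].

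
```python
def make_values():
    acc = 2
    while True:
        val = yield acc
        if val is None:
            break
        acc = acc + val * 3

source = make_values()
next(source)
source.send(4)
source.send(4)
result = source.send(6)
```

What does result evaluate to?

Step 1: next() -> yield acc=2.
Step 2: send(4) -> val=4, acc = 2 + 4*3 = 14, yield 14.
Step 3: send(4) -> val=4, acc = 14 + 4*3 = 26, yield 26.
Step 4: send(6) -> val=6, acc = 26 + 6*3 = 44, yield 44.
Therefore result = 44.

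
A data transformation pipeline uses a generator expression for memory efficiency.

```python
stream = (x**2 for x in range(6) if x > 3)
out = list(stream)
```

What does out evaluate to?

Step 1: For range(6), keep x > 3, then square:
  x=0: 0 <= 3, excluded
  x=1: 1 <= 3, excluded
  x=2: 2 <= 3, excluded
  x=3: 3 <= 3, excluded
  x=4: 4 > 3, yield 4**2 = 16
  x=5: 5 > 3, yield 5**2 = 25
Therefore out = [16, 25].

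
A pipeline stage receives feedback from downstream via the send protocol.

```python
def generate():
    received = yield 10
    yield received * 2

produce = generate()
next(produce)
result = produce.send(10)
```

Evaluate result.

Step 1: next(produce) advances to first yield, producing 10.
Step 2: send(10) resumes, received = 10.
Step 3: yield received * 2 = 10 * 2 = 20.
Therefore result = 20.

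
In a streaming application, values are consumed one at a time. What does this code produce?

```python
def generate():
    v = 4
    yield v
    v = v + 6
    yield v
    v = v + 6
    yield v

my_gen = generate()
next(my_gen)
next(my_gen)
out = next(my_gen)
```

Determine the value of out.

Step 1: Trace through generator execution:
  Yield 1: v starts at 4, yield 4
  Yield 2: v = 4 + 6 = 10, yield 10
  Yield 3: v = 10 + 6 = 16, yield 16
Step 2: First next() gets 4, second next() gets the second value, third next() yields 16.
Therefore out = 16.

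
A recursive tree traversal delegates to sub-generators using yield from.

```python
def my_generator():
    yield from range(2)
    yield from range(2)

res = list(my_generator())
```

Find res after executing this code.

Step 1: Trace yields in order:
  yield 0
  yield 1
  yield 0
  yield 1
Therefore res = [0, 1, 0, 1].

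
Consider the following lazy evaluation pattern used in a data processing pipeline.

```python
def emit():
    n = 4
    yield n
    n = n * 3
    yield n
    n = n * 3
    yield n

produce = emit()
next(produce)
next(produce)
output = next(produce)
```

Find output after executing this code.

Step 1: Trace through generator execution:
  Yield 1: n starts at 4, yield 4
  Yield 2: n = 4 * 3 = 12, yield 12
  Yield 3: n = 12 * 3 = 36, yield 36
Step 2: First next() gets 4, second next() gets the second value, third next() yields 36.
Therefore output = 36.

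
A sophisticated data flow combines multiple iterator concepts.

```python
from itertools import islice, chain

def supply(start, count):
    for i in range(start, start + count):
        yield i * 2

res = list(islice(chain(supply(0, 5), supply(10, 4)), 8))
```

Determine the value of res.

Step 1: supply(0, 5) yields [0, 2, 4, 6, 8].
Step 2: supply(10, 4) yields [20, 22, 24, 26].
Step 3: chain concatenates: [0, 2, 4, 6, 8, 20, 22, 24, 26].
Step 4: islice takes first 8: [0, 2, 4, 6, 8, 20, 22, 24].
Therefore res = [0, 2, 4, 6, 8, 20, 22, 24].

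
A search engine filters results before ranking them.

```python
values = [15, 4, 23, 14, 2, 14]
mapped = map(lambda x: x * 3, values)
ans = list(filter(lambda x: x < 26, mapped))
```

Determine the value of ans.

Step 1: Map x * 3:
  15 -> 45
  4 -> 12
  23 -> 69
  14 -> 42
  2 -> 6
  14 -> 42
Step 2: Filter for < 26:
  45: removed
  12: kept
  69: removed
  42: removed
  6: kept
  42: removed
Therefore ans = [12, 6].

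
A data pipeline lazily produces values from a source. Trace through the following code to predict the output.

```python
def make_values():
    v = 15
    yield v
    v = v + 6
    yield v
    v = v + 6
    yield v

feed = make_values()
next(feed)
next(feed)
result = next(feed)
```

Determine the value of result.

Step 1: Trace through generator execution:
  Yield 1: v starts at 15, yield 15
  Yield 2: v = 15 + 6 = 21, yield 21
  Yield 3: v = 21 + 6 = 27, yield 27
Step 2: First next() gets 15, second next() gets the second value, third next() yields 27.
Therefore result = 27.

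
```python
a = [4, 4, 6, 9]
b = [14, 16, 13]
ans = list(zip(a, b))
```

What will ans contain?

Step 1: zip stops at shortest (len(a)=4, len(b)=3):
  Index 0: (4, 14)
  Index 1: (4, 16)
  Index 2: (6, 13)
Step 2: Last element of a (9) has no pair, dropped.
Therefore ans = [(4, 14), (4, 16), (6, 13)].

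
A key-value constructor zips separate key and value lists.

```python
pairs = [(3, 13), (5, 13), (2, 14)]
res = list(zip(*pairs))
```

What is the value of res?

Step 1: zip(*pairs) transposes: unzips [(3, 13), (5, 13), (2, 14)] into separate sequences.
Step 2: First elements: (3, 5, 2), second elements: (13, 13, 14).
Therefore res = [(3, 5, 2), (13, 13, 14)].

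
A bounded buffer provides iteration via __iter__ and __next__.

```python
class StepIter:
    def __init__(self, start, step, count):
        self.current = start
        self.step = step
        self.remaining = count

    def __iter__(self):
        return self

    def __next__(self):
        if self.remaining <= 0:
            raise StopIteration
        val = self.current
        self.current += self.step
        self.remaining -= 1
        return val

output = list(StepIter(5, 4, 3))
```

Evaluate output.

Step 1: StepIter starts at 5, increments by 4, for 3 steps:
  Yield 5, then current += 4
  Yield 9, then current += 4
  Yield 13, then current += 4
Therefore output = [5, 9, 13].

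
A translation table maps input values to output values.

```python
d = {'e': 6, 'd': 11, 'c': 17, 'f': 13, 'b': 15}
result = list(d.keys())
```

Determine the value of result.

Step 1: d.keys() returns the dictionary keys in insertion order.
Therefore result = ['e', 'd', 'c', 'f', 'b'].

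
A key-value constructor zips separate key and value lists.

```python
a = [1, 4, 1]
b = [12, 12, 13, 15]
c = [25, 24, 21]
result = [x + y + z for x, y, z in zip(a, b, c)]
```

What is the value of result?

Step 1: zip three lists (truncates to shortest, len=3):
  1 + 12 + 25 = 38
  4 + 12 + 24 = 40
  1 + 13 + 21 = 35
Therefore result = [38, 40, 35].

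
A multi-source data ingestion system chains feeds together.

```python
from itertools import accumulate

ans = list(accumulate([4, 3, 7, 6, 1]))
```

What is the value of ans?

Step 1: accumulate computes running sums:
  + 4 = 4
  + 3 = 7
  + 7 = 14
  + 6 = 20
  + 1 = 21
Therefore ans = [4, 7, 14, 20, 21].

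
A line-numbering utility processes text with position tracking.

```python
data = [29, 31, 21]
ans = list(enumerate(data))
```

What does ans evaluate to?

Step 1: enumerate pairs each element with its index:
  (0, 29)
  (1, 31)
  (2, 21)
Therefore ans = [(0, 29), (1, 31), (2, 21)].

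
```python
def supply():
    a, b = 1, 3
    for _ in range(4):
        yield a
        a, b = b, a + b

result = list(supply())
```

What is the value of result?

Step 1: Fibonacci-like sequence starting with a=1, b=3:
  Iteration 1: yield a=1, then a,b = 3,4
  Iteration 2: yield a=3, then a,b = 4,7
  Iteration 3: yield a=4, then a,b = 7,11
  Iteration 4: yield a=7, then a,b = 11,18
Therefore result = [1, 3, 4, 7].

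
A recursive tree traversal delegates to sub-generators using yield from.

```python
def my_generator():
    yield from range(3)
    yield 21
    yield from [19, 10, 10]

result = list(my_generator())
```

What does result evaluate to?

Step 1: Trace yields in order:
  yield 0
  yield 1
  yield 2
  yield 21
  yield 19
  yield 10
  yield 10
Therefore result = [0, 1, 2, 21, 19, 10, 10].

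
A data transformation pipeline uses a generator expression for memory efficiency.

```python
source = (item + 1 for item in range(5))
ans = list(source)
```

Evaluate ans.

Step 1: For each item in range(5), compute item+1:
  item=0: 0+1 = 1
  item=1: 1+1 = 2
  item=2: 2+1 = 3
  item=3: 3+1 = 4
  item=4: 4+1 = 5
Therefore ans = [1, 2, 3, 4, 5].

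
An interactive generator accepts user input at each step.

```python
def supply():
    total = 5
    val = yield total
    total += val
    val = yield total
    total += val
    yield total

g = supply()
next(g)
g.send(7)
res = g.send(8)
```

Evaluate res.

Step 1: next() -> yield total=5.
Step 2: send(7) -> val=7, total = 5+7 = 12, yield 12.
Step 3: send(8) -> val=8, total = 12+8 = 20, yield 20.
Therefore res = 20.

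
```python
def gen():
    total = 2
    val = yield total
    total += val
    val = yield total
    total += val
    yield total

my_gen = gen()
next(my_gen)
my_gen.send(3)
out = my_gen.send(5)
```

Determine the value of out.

Step 1: next() -> yield total=2.
Step 2: send(3) -> val=3, total = 2+3 = 5, yield 5.
Step 3: send(5) -> val=5, total = 5+5 = 10, yield 10.
Therefore out = 10.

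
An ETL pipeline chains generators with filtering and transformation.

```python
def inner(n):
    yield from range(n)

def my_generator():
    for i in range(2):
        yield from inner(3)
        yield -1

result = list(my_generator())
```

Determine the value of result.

Step 1: For each i in range(2):
  i=0: yield from inner(3) -> [0, 1, 2], then yield -1
  i=1: yield from inner(3) -> [0, 1, 2], then yield -1
Therefore result = [0, 1, 2, -1, 0, 1, 2, -1].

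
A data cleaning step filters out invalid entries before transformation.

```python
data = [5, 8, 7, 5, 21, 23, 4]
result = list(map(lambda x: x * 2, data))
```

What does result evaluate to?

Step 1: Apply lambda x: x * 2 to each element:
  5 -> 10
  8 -> 16
  7 -> 14
  5 -> 10
  21 -> 42
  23 -> 46
  4 -> 8
Therefore result = [10, 16, 14, 10, 42, 46, 8].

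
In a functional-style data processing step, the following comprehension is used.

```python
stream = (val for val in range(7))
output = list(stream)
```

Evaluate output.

Step 1: Generator expression iterates range(7): [0, 1, 2, 3, 4, 5, 6].
Step 2: list() collects all values.
Therefore output = [0, 1, 2, 3, 4, 5, 6].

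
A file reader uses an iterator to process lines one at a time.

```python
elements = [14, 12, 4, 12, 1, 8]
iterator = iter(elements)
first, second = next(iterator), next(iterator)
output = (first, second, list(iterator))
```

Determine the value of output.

Step 1: Create iterator over [14, 12, 4, 12, 1, 8].
Step 2: first = 14, second = 12.
Step 3: Remaining elements: [4, 12, 1, 8].
Therefore output = (14, 12, [4, 12, 1, 8]).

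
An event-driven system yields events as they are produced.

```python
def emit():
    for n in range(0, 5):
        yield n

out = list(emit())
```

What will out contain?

Step 1: The generator yields each value from range(0, 5).
Step 2: list() consumes all yields: [0, 1, 2, 3, 4].
Therefore out = [0, 1, 2, 3, 4].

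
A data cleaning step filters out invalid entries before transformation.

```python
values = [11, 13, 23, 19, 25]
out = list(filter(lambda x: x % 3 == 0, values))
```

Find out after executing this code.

Step 1: Filter elements divisible by 3:
  11 % 3 = 2: removed
  13 % 3 = 1: removed
  23 % 3 = 2: removed
  19 % 3 = 1: removed
  25 % 3 = 1: removed
Therefore out = [].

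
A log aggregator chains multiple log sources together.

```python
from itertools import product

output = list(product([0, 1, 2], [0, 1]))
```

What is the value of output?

Step 1: product([0, 1, 2], [0, 1]) gives all pairs:
  (0, 0)
  (0, 1)
  (1, 0)
  (1, 1)
  (2, 0)
  (2, 1)
Therefore output = [(0, 0), (0, 1), (1, 0), (1, 1), (2, 0), (2, 1)].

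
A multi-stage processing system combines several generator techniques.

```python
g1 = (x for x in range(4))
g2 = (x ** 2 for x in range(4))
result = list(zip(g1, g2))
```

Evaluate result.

Step 1: g1 produces [0, 1, 2, 3].
Step 2: g2 produces [0, 1, 4, 9].
Step 3: zip pairs them: [(0, 0), (1, 1), (2, 4), (3, 9)].
Therefore result = [(0, 0), (1, 1), (2, 4), (3, 9)].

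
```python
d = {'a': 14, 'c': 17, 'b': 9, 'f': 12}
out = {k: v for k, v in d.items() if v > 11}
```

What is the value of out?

Step 1: Filter items where value > 11:
  'a': 14 > 11: kept
  'c': 17 > 11: kept
  'b': 9 <= 11: removed
  'f': 12 > 11: kept
Therefore out = {'a': 14, 'c': 17, 'f': 12}.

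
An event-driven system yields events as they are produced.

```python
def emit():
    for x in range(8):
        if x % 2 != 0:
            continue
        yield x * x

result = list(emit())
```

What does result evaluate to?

Step 1: Only yield x**2 when x is divisible by 2:
  x=0: 0 % 2 == 0, yield 0**2 = 0
  x=2: 2 % 2 == 0, yield 2**2 = 4
  x=4: 4 % 2 == 0, yield 4**2 = 16
  x=6: 6 % 2 == 0, yield 6**2 = 36
Therefore result = [0, 4, 16, 36].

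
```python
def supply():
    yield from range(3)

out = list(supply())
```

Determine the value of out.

Step 1: yield from delegates to the iterable, yielding each element.
Step 2: Collected values: [0, 1, 2].
Therefore out = [0, 1, 2].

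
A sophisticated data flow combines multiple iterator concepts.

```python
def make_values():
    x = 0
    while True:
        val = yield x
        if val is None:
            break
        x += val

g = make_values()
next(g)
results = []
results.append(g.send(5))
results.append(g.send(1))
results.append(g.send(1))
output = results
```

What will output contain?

Step 1: next(g) -> yield 0.
Step 2: send(5) -> x = 5, yield 5.
Step 3: send(1) -> x = 6, yield 6.
Step 4: send(1) -> x = 7, yield 7.
Therefore output = [5, 6, 7].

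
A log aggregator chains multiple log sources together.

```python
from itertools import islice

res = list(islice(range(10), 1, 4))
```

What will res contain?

Step 1: islice(range(10), 1, 4) takes elements at indices [1, 4).
Step 2: Elements: [1, 2, 3].
Therefore res = [1, 2, 3].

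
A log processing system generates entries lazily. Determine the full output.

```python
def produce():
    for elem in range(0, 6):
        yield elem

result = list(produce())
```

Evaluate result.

Step 1: The generator yields each value from range(0, 6).
Step 2: list() consumes all yields: [0, 1, 2, 3, 4, 5].
Therefore result = [0, 1, 2, 3, 4, 5].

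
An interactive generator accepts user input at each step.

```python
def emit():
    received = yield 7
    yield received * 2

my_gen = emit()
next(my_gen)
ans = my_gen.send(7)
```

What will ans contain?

Step 1: next(my_gen) advances to first yield, producing 7.
Step 2: send(7) resumes, received = 7.
Step 3: yield received * 2 = 7 * 2 = 14.
Therefore ans = 14.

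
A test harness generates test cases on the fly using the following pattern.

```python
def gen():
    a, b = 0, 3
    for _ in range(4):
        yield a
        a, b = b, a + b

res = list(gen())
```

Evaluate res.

Step 1: Fibonacci-like sequence starting with a=0, b=3:
  Iteration 1: yield a=0, then a,b = 3,3
  Iteration 2: yield a=3, then a,b = 3,6
  Iteration 3: yield a=3, then a,b = 6,9
  Iteration 4: yield a=6, then a,b = 9,15
Therefore res = [0, 3, 3, 6].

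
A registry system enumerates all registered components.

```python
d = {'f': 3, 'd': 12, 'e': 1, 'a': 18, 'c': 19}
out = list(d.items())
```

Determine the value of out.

Step 1: d.items() returns (key, value) pairs in insertion order.
Therefore out = [('f', 3), ('d', 12), ('e', 1), ('a', 18), ('c', 19)].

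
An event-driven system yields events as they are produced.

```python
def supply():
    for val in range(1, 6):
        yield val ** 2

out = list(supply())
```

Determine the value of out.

Step 1: For each val in range(1, 6), yield val**2:
  val=1: yield 1**2 = 1
  val=2: yield 2**2 = 4
  val=3: yield 3**2 = 9
  val=4: yield 4**2 = 16
  val=5: yield 5**2 = 25
Therefore out = [1, 4, 9, 16, 25].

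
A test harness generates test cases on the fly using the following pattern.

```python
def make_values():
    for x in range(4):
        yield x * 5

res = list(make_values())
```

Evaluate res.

Step 1: For each x in range(4), yield x * 5:
  x=0: yield 0 * 5 = 0
  x=1: yield 1 * 5 = 5
  x=2: yield 2 * 5 = 10
  x=3: yield 3 * 5 = 15
Therefore res = [0, 5, 10, 15].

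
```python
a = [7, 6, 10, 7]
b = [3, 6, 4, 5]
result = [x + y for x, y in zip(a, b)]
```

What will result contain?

Step 1: Add corresponding elements:
  7 + 3 = 10
  6 + 6 = 12
  10 + 4 = 14
  7 + 5 = 12
Therefore result = [10, 12, 14, 12].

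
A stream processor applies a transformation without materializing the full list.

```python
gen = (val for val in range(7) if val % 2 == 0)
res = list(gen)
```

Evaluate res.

Step 1: Filter range(7) keeping only even values:
  val=0: even, included
  val=1: odd, excluded
  val=2: even, included
  val=3: odd, excluded
  val=4: even, included
  val=5: odd, excluded
  val=6: even, included
Therefore res = [0, 2, 4, 6].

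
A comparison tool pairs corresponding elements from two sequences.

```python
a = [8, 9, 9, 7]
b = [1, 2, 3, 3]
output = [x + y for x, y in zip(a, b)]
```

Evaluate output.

Step 1: Add corresponding elements:
  8 + 1 = 9
  9 + 2 = 11
  9 + 3 = 12
  7 + 3 = 10
Therefore output = [9, 11, 12, 10].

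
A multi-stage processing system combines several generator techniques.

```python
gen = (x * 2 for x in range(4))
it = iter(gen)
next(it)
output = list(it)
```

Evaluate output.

Step 1: Generator produces [0, 2, 4, 6].
Step 2: next(it) consumes first element (0).
Step 3: list(it) collects remaining: [2, 4, 6].
Therefore output = [2, 4, 6].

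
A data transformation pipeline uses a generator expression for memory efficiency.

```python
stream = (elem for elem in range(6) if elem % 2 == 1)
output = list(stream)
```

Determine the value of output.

Step 1: Filter range(6) keeping only odd values:
  elem=0: even, excluded
  elem=1: odd, included
  elem=2: even, excluded
  elem=3: odd, included
  elem=4: even, excluded
  elem=5: odd, included
Therefore output = [1, 3, 5].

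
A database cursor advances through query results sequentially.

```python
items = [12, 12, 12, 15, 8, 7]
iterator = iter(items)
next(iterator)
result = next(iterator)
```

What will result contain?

Step 1: Create iterator over [12, 12, 12, 15, 8, 7].
Step 2: next() consumes 12.
Step 3: next() returns 12.
Therefore result = 12.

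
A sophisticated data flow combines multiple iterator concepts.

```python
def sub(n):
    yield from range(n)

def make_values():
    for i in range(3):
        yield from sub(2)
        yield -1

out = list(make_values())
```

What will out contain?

Step 1: For each i in range(3):
  i=0: yield from sub(2) -> [0, 1], then yield -1
  i=1: yield from sub(2) -> [0, 1], then yield -1
  i=2: yield from sub(2) -> [0, 1], then yield -1
Therefore out = [0, 1, -1, 0, 1, -1, 0, 1, -1].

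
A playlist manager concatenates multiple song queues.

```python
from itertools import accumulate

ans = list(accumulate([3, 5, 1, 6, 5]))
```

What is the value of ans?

Step 1: accumulate computes running sums:
  + 3 = 3
  + 5 = 8
  + 1 = 9
  + 6 = 15
  + 5 = 20
Therefore ans = [3, 8, 9, 15, 20].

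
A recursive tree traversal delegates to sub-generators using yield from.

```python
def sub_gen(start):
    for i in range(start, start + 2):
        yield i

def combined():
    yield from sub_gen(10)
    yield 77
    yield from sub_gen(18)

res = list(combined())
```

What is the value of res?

Step 1: combined() delegates to sub_gen(10):
  yield 10
  yield 11
Step 2: yield 77
Step 3: Delegates to sub_gen(18):
  yield 18
  yield 19
Therefore res = [10, 11, 77, 18, 19].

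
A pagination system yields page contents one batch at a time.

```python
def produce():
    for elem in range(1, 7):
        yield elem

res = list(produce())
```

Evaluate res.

Step 1: The generator yields each value from range(1, 7).
Step 2: list() consumes all yields: [1, 2, 3, 4, 5, 6].
Therefore res = [1, 2, 3, 4, 5, 6].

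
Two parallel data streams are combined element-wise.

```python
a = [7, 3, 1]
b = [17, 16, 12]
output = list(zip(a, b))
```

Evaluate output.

Step 1: zip pairs elements at same index:
  Index 0: (7, 17)
  Index 1: (3, 16)
  Index 2: (1, 12)
Therefore output = [(7, 17), (3, 16), (1, 12)].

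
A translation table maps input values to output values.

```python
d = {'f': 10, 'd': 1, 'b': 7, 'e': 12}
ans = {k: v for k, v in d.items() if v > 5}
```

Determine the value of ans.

Step 1: Filter items where value > 5:
  'f': 10 > 5: kept
  'd': 1 <= 5: removed
  'b': 7 > 5: kept
  'e': 12 > 5: kept
Therefore ans = {'f': 10, 'b': 7, 'e': 12}.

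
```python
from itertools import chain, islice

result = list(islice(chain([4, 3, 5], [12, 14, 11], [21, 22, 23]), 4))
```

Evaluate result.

Step 1: chain([4, 3, 5], [12, 14, 11], [21, 22, 23]) = [4, 3, 5, 12, 14, 11, 21, 22, 23].
Step 2: islice takes first 4 elements: [4, 3, 5, 12].
Therefore result = [4, 3, 5, 12].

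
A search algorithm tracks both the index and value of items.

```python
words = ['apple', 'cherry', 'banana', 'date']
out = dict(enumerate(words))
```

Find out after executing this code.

Step 1: enumerate pairs indices with words:
  0 -> 'apple'
  1 -> 'cherry'
  2 -> 'banana'
  3 -> 'date'
Therefore out = {0: 'apple', 1: 'cherry', 2: 'banana', 3: 'date'}.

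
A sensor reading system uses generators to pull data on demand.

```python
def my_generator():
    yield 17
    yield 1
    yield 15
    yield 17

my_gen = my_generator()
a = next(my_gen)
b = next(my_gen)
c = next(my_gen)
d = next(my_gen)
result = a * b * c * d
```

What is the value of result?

Step 1: Create generator and consume all values:
  a = next(my_gen) = 17
  b = next(my_gen) = 1
  c = next(my_gen) = 15
  d = next(my_gen) = 17
Step 2: result = 17 * 1 * 15 * 17 = 4335.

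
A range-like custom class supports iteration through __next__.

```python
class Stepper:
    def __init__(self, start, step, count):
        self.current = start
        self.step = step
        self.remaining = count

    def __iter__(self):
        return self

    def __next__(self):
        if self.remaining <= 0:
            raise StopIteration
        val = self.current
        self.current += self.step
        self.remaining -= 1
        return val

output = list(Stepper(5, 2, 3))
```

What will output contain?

Step 1: Stepper starts at 5, increments by 2, for 3 steps:
  Yield 5, then current += 2
  Yield 7, then current += 2
  Yield 9, then current += 2
Therefore output = [5, 7, 9].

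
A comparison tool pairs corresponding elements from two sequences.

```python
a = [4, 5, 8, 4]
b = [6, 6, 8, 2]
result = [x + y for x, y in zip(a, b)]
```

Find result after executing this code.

Step 1: Add corresponding elements:
  4 + 6 = 10
  5 + 6 = 11
  8 + 8 = 16
  4 + 2 = 6
Therefore result = [10, 11, 16, 6].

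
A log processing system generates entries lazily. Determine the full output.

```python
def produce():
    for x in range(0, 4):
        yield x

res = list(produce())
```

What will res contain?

Step 1: The generator yields each value from range(0, 4).
Step 2: list() consumes all yields: [0, 1, 2, 3].
Therefore res = [0, 1, 2, 3].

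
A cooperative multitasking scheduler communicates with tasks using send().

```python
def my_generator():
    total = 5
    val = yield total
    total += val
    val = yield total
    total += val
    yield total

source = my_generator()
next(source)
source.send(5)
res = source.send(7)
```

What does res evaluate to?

Step 1: next() -> yield total=5.
Step 2: send(5) -> val=5, total = 5+5 = 10, yield 10.
Step 3: send(7) -> val=7, total = 10+7 = 17, yield 17.
Therefore res = 17.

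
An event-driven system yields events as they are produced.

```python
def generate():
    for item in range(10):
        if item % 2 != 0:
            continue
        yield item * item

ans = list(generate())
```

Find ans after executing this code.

Step 1: Only yield item**2 when item is divisible by 2:
  item=0: 0 % 2 == 0, yield 0**2 = 0
  item=2: 2 % 2 == 0, yield 2**2 = 4
  item=4: 4 % 2 == 0, yield 4**2 = 16
  item=6: 6 % 2 == 0, yield 6**2 = 36
  item=8: 8 % 2 == 0, yield 8**2 = 64
Therefore ans = [0, 4, 16, 36, 64].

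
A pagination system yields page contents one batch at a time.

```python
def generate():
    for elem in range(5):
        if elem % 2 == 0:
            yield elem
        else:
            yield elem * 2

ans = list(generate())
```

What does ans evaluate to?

Step 1: For each elem in range(5), yield elem if even, else elem*2:
  elem=0 (even): yield 0
  elem=1 (odd): yield 1*2 = 2
  elem=2 (even): yield 2
  elem=3 (odd): yield 3*2 = 6
  elem=4 (even): yield 4
Therefore ans = [0, 2, 2, 6, 4].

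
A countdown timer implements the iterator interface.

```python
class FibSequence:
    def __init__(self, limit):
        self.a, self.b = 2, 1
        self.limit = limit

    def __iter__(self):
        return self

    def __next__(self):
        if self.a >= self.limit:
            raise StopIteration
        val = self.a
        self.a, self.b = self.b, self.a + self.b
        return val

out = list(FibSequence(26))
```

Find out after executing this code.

Step 1: Fibonacci-like sequence (a=2, b=1) until >= 26:
  Yield 2, then a,b = 1,3
  Yield 1, then a,b = 3,4
  Yield 3, then a,b = 4,7
  Yield 4, then a,b = 7,11
  Yield 7, then a,b = 11,18
  Yield 11, then a,b = 18,29
  Yield 18, then a,b = 29,47
Step 2: 29 >= 26, stop.
Therefore out = [2, 1, 3, 4, 7, 11, 18].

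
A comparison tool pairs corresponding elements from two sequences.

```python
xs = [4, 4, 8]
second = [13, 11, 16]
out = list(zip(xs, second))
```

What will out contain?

Step 1: zip pairs elements at same index:
  Index 0: (4, 13)
  Index 1: (4, 11)
  Index 2: (8, 16)
Therefore out = [(4, 13), (4, 11), (8, 16)].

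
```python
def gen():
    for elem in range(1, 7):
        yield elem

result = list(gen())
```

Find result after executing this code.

Step 1: The generator yields each value from range(1, 7).
Step 2: list() consumes all yields: [1, 2, 3, 4, 5, 6].
Therefore result = [1, 2, 3, 4, 5, 6].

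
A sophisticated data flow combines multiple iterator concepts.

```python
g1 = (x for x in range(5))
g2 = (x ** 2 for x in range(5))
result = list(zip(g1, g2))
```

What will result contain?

Step 1: g1 produces [0, 1, 2, 3, 4].
Step 2: g2 produces [0, 1, 4, 9, 16].
Step 3: zip pairs them: [(0, 0), (1, 1), (2, 4), (3, 9), (4, 16)].
Therefore result = [(0, 0), (1, 1), (2, 4), (3, 9), (4, 16)].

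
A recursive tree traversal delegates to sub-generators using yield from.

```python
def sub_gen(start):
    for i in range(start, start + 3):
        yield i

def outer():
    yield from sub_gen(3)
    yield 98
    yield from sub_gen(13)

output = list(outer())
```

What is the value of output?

Step 1: outer() delegates to sub_gen(3):
  yield 3
  yield 4
  yield 5
Step 2: yield 98
Step 3: Delegates to sub_gen(13):
  yield 13
  yield 14
  yield 15
Therefore output = [3, 4, 5, 98, 13, 14, 15].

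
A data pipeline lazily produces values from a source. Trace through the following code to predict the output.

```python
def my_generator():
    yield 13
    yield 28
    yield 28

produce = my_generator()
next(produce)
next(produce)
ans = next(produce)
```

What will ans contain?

Step 1: my_generator() creates a generator.
Step 2: next(produce) yields 13 (consumed and discarded).
Step 3: next(produce) yields 28 (consumed and discarded).
Step 4: next(produce) yields 28, assigned to ans.
Therefore ans = 28.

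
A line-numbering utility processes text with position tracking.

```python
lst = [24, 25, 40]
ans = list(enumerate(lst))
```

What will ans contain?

Step 1: enumerate pairs each element with its index:
  (0, 24)
  (1, 25)
  (2, 40)
Therefore ans = [(0, 24), (1, 25), (2, 40)].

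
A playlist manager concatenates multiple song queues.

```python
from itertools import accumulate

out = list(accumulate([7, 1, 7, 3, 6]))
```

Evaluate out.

Step 1: accumulate computes running sums:
  + 7 = 7
  + 1 = 8
  + 7 = 15
  + 3 = 18
  + 6 = 24
Therefore out = [7, 8, 15, 18, 24].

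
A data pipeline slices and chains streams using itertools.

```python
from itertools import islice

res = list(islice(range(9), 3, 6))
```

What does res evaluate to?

Step 1: islice(range(9), 3, 6) takes elements at indices [3, 6).
Step 2: Elements: [3, 4, 5].
Therefore res = [3, 4, 5].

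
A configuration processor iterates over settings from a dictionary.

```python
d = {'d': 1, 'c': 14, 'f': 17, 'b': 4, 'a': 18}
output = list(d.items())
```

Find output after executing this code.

Step 1: d.items() returns (key, value) pairs in insertion order.
Therefore output = [('d', 1), ('c', 14), ('f', 17), ('b', 4), ('a', 18)].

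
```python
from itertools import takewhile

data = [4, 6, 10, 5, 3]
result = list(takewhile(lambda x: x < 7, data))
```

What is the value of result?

Step 1: takewhile stops at first element >= 7:
  4 < 7: take
  6 < 7: take
  10 >= 7: stop
Therefore result = [4, 6].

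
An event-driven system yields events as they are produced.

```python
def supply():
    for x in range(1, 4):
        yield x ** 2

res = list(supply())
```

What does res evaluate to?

Step 1: For each x in range(1, 4), yield x**2:
  x=1: yield 1**2 = 1
  x=2: yield 2**2 = 4
  x=3: yield 3**2 = 9
Therefore res = [1, 4, 9].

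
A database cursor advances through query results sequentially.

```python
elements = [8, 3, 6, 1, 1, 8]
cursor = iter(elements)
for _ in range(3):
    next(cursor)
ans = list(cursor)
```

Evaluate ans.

Step 1: Create iterator over [8, 3, 6, 1, 1, 8].
Step 2: Advance 3 positions (consuming [8, 3, 6]).
Step 3: list() collects remaining elements: [1, 1, 8].
Therefore ans = [1, 1, 8].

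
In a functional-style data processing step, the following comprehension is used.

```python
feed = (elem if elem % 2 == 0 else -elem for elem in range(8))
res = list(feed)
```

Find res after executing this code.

Step 1: For each elem in range(8), yield elem if even, else -elem:
  elem=0: even, yield 0
  elem=1: odd, yield -1
  elem=2: even, yield 2
  elem=3: odd, yield -3
  elem=4: even, yield 4
  elem=5: odd, yield -5
  elem=6: even, yield 6
  elem=7: odd, yield -7
Therefore res = [0, -1, 2, -3, 4, -5, 6, -7].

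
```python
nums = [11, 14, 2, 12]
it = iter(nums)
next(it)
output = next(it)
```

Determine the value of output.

Step 1: Create iterator over [11, 14, 2, 12].
Step 2: next() consumes 11.
Step 3: next() returns 14.
Therefore output = 14.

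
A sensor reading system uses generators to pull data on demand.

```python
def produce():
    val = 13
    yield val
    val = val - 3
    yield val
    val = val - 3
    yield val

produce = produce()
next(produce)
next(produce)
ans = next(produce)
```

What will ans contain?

Step 1: Trace through generator execution:
  Yield 1: val starts at 13, yield 13
  Yield 2: val = 13 - 3 = 10, yield 10
  Yield 3: val = 10 - 3 = 7, yield 7
Step 2: First next() gets 13, second next() gets the second value, third next() yields 7.
Therefore ans = 7.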